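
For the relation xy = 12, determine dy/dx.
Differentiate the relation implicitly: treat y = y(x) and apply the chain rule, so every y-derivative picks up a y' = dy/dx factor.

With everything moved to the left-hand side, differentiate term by term:
  d/dx[xy] = x·y' + y
  d/dx[-12] = 0

Separating the contributions that come from x directly and those that come through y:
  without y':      y
  multiplying y':  x

so (y) + (x)·y' = 0, and therefore
  dy/dx = -(y)/(x) = -y/x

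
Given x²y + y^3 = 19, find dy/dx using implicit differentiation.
Take d/dx of both sides. Since y is implicitly a function of x, the chain rule attaches a y' = dy/dx factor whenever we differentiate through y.

Set F(x, y) = (left side) − (right side), so the curve is F = 0. Differentiating each term of F:
  d/dx[x^2y] = x^2·y' + 2xy
  d/dx[y^3] = 3y^2·y'
  d/dx[-19] = 0

Collecting, the y'-free part is the partial derivative in x and the y' coefficient is the partial derivative in y:
  ∂F/∂x = 2xy
  ∂F/∂y = x^2 + 3y^2

so d/dx[F(x, y(x))] = ∂F/∂x + (∂F/∂y)·y' = 0. Rearranging,
  dy/dx = -(∂F/∂x)/(∂F/∂y) = -(2xy)/(x^2 + 3y^2) = -2xy/(x^2 + 3y^2)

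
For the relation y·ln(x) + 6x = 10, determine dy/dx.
Differentiate the relation implicitly: treat y = y(x) and apply the chain rule, so every y-derivative picks up a y' = dy/dx factor.

With everything moved to the left-hand side, differentiate term by term:
  d/dx[6x] = 6
  d/dx[y·ln(x)] = y'·ln(x) + y/x
  d/dx[-10] = 0

Separating the contributions that come from x directly and those that come through y:
  without y':      6 + y/x
  multiplying y':  ln(x)

so (6 + y/x) + (ln(x))·y' = 0, and therefore
  dy/dx = -(6 + y/x)/(ln(x))
        = -((6x + y)/x)/(ln(x)) = (-6x - y)/(x·ln(x))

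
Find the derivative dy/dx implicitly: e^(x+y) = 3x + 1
Apply d/dx to both sides, remembering that y depends on x. Each occurrence of y therefore brings in a y' = dy/dx via the chain rule.

With F(x, y) equal to the left-hand side minus the right, differentiate F term by term:
  d/dx[-3x] = -3
  d/dx[e^(x + y)] = (y' + 1)·e^(x + y)
  d/dx[-1] = 0
Adding these up, d/dx[F] = 0 becomes
  (e^(x + y) - 3) + (e^(x + y))·y' = 0,
so isolating y',
  dy/dx = -(e^(x + y) - 3)/(e^(x + y)) = 3e^(-x - y) - 1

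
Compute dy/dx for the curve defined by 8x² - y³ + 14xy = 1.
Take d/dx of both sides. Since y is implicitly a function of x, the chain rule attaches a y' = dy/dx factor whenever we differentiate through y.

Set F(x, y) = (left side) − (right side), so the curve is F = 0. Differentiating each term of F:
  d/dx[8x^2] = 16x
  d/dx[14xy] = 14x·y' + 14y
  d/dx[-y^3] = -3y^2·y'
  d/dx[-1] = 0

Collecting, the y'-free part is the partial derivative in x and the y' coefficient is the partial derivative in y:
  ∂F/∂x = 16x + 14y
  ∂F/∂y = 14x - 3y^2

so d/dx[F(x, y(x))] = ∂F/∂x + (∂F/∂y)·y' = 0. Rearranging,
  dy/dx = -(∂F/∂x)/(∂F/∂y) = -(16x + 14y)/(14x - 3y^2) = 2(-8x - 7y)/(14x - 3y^2)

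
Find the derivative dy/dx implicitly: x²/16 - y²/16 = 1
Take d/dx of both sides. Since y is implicitly a function of x, the chain rule attaches a y' = dy/dx factor whenever we differentiate through y.

Set F(x, y) = (left side) − (right side), so the curve is F = 0. Differentiating each term of F:
  d/dx[x^2/16] = x/8
  d/dx[-y^2/16] = -y·y'/8
  d/dx[-1] = 0

Collecting, the y'-free part is the partial derivative in x and the y' coefficient is the partial derivative in y:
  ∂F/∂x = x/8
  ∂F/∂y = -y/8

so d/dx[F(x, y(x))] = ∂F/∂x + (∂F/∂y)·y' = 0. Rearranging,
  dy/dx = -(∂F/∂x)/(∂F/∂y) = -(x/8)/(-y/8) = x/y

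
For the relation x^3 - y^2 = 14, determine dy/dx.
Differentiate the relation implicitly: treat y = y(x) and apply the chain rule, so every y-derivative picks up a y' = dy/dx factor.

With everything moved to the left-hand side, differentiate term by term:
  d/dx[x^3] = 3x^2
  d/dx[-y^2] = -2y·y'
  d/dx[-14] = 0

Separating the contributions that come from x directly and those that come through y:
  without y':      3x^2
  multiplying y':  -2y

so (3x^2) + (-2y)·y' = 0, and therefore
  dy/dx = -(3x^2)/(-2y) = 3x^2/(2y)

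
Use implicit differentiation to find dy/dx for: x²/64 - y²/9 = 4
Differentiate the relation implicitly: treat y = y(x) and apply the chain rule, so every y-derivative picks up a y' = dy/dx factor.

With everything moved to the left-hand side, differentiate term by term:
  d/dx[x^2/64] = x/32
  d/dx[-y^2/9] = -2y·y'/9
  d/dx[-4] = 0

Separating the contributions that come from x directly and those that come through y:
  without y':      x/32
  multiplying y':  -2y/9

so (x/32) + (-2y/9)·y' = 0, and therefore
  dy/dx = -(x/32)/(-2y/9) = 9x/(64y)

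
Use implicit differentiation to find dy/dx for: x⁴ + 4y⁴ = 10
Differentiate the relation implicitly: treat y = y(x) and apply the chain rule, so every y-derivative picks up a y' = dy/dx factor.

With everything moved to the left-hand side, differentiate term by term:
  d/dx[x^4] = 4x^3
  d/dx[4y^4] = 16y^3·y'
  d/dx[-10] = 0

Separating the contributions that come from x directly and those that come through y:
  without y':      4x^3
  multiplying y':  16y^3

so (4x^3) + (16y^3)·y' = 0, and therefore
  dy/dx = -(4x^3)/(16y^3) = -x^3/(4y^3)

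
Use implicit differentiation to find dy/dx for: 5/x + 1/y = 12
Differentiate both sides with respect to x, treating y as y(x). By the chain rule, any term containing y contributes a factor of y' = dy/dx when we differentiate it.

Move every term to one side and write the relation as F(x, y) = 0. Term by term,
  d/dx[1/y] = -y'/y^2
  d/dx[5/x] = -5/x^2
  d/dx[-12] = 0

The pieces without y' make up ∂F/∂x and the coefficient of y' is ∂F/∂y:
  ∂F/∂x = -5/x^2,
  ∂F/∂y = -1/y^2.

Since d/dx[F] = ∂F/∂x + (∂F/∂y)·y' = 0, solve for y':
  (∂F/∂y)·y' = -∂F/∂x
  dy/dx = -(∂F/∂x)/(∂F/∂y) = -(-5/x^2)/(-1/y^2) = -5y^2/x^2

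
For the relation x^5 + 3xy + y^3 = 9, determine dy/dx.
Apply d/dx to both sides, remembering that y depends on x. Each occurrence of y therefore brings in a y' = dy/dx via the chain rule.

With F(x, y) equal to the left-hand side minus the right, differentiate F term by term:
  d/dx[x^5] = 5x^4
  d/dx[3xy] = 3x·y' + 3y
  d/dx[y^3] = 3y^2·y'
  d/dx[-9] = 0
Adding these up, d/dx[F] = 0 becomes
  (5x^4 + 3y) + (3x + 3y^2)·y' = 0,
so isolating y',
  dy/dx = -(5x^4 + 3y)/(3x + 3y^2) = (-5x^4/3 - y)/(x + y^2)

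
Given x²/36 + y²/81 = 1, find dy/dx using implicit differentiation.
Differentiate both sides with respect to x, treating y as y(x). By the chain rule, any term containing y contributes a factor of y' = dy/dx when we differentiate it.

Move every term to one side and write the relation as F(x, y) = 0. Term by term,
  d/dx[x^2/36] = x/18
  d/dx[y^2/81] = 2y·y'/81
  d/dx[-1] = 0

The pieces without y' make up ∂F/∂x and the coefficient of y' is ∂F/∂y:
  ∂F/∂x = x/18,
  ∂F/∂y = 2y/81.

Since d/dx[F] = ∂F/∂x + (∂F/∂y)·y' = 0, solve for y':
  (∂F/∂y)·y' = -∂F/∂x
  dy/dx = -(∂F/∂x)/(∂F/∂y) = -(x/18)/(2y/81) = -9x/(4y)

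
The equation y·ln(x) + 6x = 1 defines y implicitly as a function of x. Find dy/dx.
Apply d/dx to both sides, remembering that y depends on x. Each occurrence of y therefore brings in a y' = dy/dx via the chain rule.

With F(x, y) equal to the left-hand side minus the right, differentiate F term by term:
  d/dx[6x] = 6
  d/dx[y·ln(x)] = y'·ln(x) + y/x
  d/dx[-1] = 0
Adding these up, d/dx[F] = 0 becomes
  (6 + y/x) + (ln(x))·y' = 0,
so isolating y',
  dy/dx = -(6 + y/x)/(ln(x))
        = -((6x + y)/x)/(ln(x)) = (-6x - y)/(x·ln(x))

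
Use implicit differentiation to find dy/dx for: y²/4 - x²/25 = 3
Differentiate the relation implicitly: treat y = y(x) and apply the chain rule, so every y-derivative picks up a y' = dy/dx factor.

With everything moved to the left-hand side, differentiate term by term:
  d/dx[-x^2/25] = -2x/25
  d/dx[y^2/4] = y·y'/2
  d/dx[-3] = 0

Separating the contributions that come from x directly and those that come through y:
  without y':      -2x/25
  multiplying y':  y/2

so (-2x/25) + (y/2)·y' = 0, and therefore
  dy/dx = -(-2x/25)/(y/2) = 4x/(25y)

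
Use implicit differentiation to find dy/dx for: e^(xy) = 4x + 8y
Apply d/dx to both sides, remembering that y depends on x. Each occurrence of y therefore brings in a y' = dy/dx via the chain rule.

With F(x, y) equal to the left-hand side minus the right, differentiate F term by term:
  d/dx[-4x] = -4
  d/dx[-8y] = -8·y'
  d/dx[e^(xy)] = (x·y' + y)·e^(xy)
Adding these up, d/dx[F] = 0 becomes
  (y·e^(xy) - 4) + (x·e^(xy) - 8)·y' = 0,
so isolating y',
  dy/dx = -(y·e^(xy) - 4)/(x·e^(xy) - 8) = (-y·e^(xy) + 4)/(x·e^(xy) - 8)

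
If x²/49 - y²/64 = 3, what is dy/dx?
Differentiate both sides with respect to x, treating y as y(x). By the chain rule, any term containing y contributes a factor of y' = dy/dx when we differentiate it.

Move every term to one side and write the relation as F(x, y) = 0. Term by term,
  d/dx[x^2/49] = 2x/49
  d/dx[-y^2/64] = -y·y'/32
  d/dx[-3] = 0

The pieces without y' make up ∂F/∂x and the coefficient of y' is ∂F/∂y:
  ∂F/∂x = 2x/49,
  ∂F/∂y = -y/32.

Since d/dx[F] = ∂F/∂x + (∂F/∂y)·y' = 0, solve for y':
  (∂F/∂y)·y' = -∂F/∂x
  dy/dx = -(∂F/∂x)/(∂F/∂y) = -(2x/49)/(-y/32) = 64x/(49y)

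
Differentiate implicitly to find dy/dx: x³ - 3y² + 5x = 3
Differentiate the relation implicitly: treat y = y(x) and apply the chain rule, so every y-derivative picks up a y' = dy/dx factor.

With everything moved to the left-hand side, differentiate term by term:
  d/dx[x^3] = 3x^2
  d/dx[5x] = 5
  d/dx[-3y^2] = -6y·y'
  d/dx[-3] = 0

Separating the contributions that come from x directly and those that come through y:
  without y':      3x^2 + 5
  multiplying y':  -6y

so (3x^2 + 5) + (-6y)·y' = 0, and therefore
  dy/dx = -(3x^2 + 5)/(-6y) = (3x^2 + 5)/(6y)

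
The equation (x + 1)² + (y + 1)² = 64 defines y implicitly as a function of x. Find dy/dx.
Differentiate both sides with respect to x, treating y as y(x). By the chain rule, any term containing y contributes a factor of y' = dy/dx when we differentiate it.

Move every term to one side and write the relation as F(x, y) = 0. Term by term,
  d/dx[(x + 1)^2] = 2x + 2
  d/dx[(y + 1)^2] = 2·y'(y + 1)
  d/dx[-64] = 0

The pieces without y' make up ∂F/∂x and the coefficient of y' is ∂F/∂y:
  ∂F/∂x = 2x + 2,
  ∂F/∂y = 2y + 2.

Since d/dx[F] = ∂F/∂x + (∂F/∂y)·y' = 0, solve for y':
  (∂F/∂y)·y' = -∂F/∂x
  dy/dx = -(∂F/∂x)/(∂F/∂y) = -(2x + 2)/(2y + 2) = (-x - 1)/(y + 1)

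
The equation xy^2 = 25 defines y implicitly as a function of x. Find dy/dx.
Differentiate the relation implicitly: treat y = y(x) and apply the chain rule, so every y-derivative picks up a y' = dy/dx factor.

With everything moved to the left-hand side, differentiate term by term:
  d/dx[xy^2] = 2xy·y' + y^2
  d/dx[-25] = 0

Separating the contributions that come from x directly and those that come through y:
  without y':      y^2
  multiplying y':  2xy

so (y^2) + (2xy)·y' = 0, and therefore
  dy/dx = -(y^2)/(2xy) = -y/(2x)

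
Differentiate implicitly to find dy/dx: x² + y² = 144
Take d/dx of both sides. Since y is implicitly a function of x, the chain rule attaches a y' = dy/dx factor whenever we differentiate through y.

Set F(x, y) = (left side) − (right side), so the curve is F = 0. Differentiating each term of F:
  d/dx[x^2] = 2x
  d/dx[y^2] = 2y·y'
  d/dx[-144] = 0

Collecting, the y'-free part is the partial derivative in x and the y' coefficient is the partial derivative in y:
  ∂F/∂x = 2x
  ∂F/∂y = 2y

so d/dx[F(x, y(x))] = ∂F/∂x + (∂F/∂y)·y' = 0. Rearranging,
  dy/dx = -(∂F/∂x)/(∂F/∂y) = -(2x)/(2y) = -x/y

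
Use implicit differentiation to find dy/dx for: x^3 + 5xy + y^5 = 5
Differentiate the relation implicitly: treat y = y(x) and apply the chain rule, so every y-derivative picks up a y' = dy/dx factor.

With everything moved to the left-hand side, differentiate term by term:
  d/dx[x^3] = 3x^2
  d/dx[5xy] = 5x·y' + 5y
  d/dx[y^5] = 5y^4·y'
  d/dx[-5] = 0

Separating the contributions that come from x directly and those that come through y:
  without y':      3x^2 + 5y
  multiplying y':  5x + 5y^4

so (3x^2 + 5y) + (5x + 5y^4)·y' = 0, and therefore
  dy/dx = -(3x^2 + 5y)/(5x + 5y^4) = (-3x^2/5 - y)/(x + y^4)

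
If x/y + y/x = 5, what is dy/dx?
Differentiate the relation implicitly: treat y = y(x) and apply the chain rule, so every y-derivative picks up a y' = dy/dx factor.

With everything moved to the left-hand side, differentiate term by term:
  d/dx[x/y] = -x·y'/y^2 + 1/y
  d/dx[y/x] = y'/x - y/x^2
  d/dx[-5] = 0

Separating the contributions that come from x directly and those that come through y:
  without y':      1/y - y/x^2
  multiplying y':  -x/y^2 + 1/x

so (1/y - y/x^2) + (-x/y^2 + 1/x)·y' = 0, and therefore
  dy/dx = -(1/y - y/x^2)/(-x/y^2 + 1/x)
        = -((x - y)(x + y)/(x^2y))/(-(x - y)(x + y)/(xy^2)) = y/x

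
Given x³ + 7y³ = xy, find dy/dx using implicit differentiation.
Differentiate both sides with respect to x, treating y as y(x). By the chain rule, any term containing y contributes a factor of y' = dy/dx when we differentiate it.

Move every term to one side and write the relation as F(x, y) = 0. Term by term,
  d/dx[x^3] = 3x^2
  d/dx[-xy] = -x·y' - y
  d/dx[7y^3] = 21y^2·y'

The pieces without y' make up ∂F/∂x and the coefficient of y' is ∂F/∂y:
  ∂F/∂x = 3x^2 - y,
  ∂F/∂y = -x + 21y^2.

Since d/dx[F] = ∂F/∂x + (∂F/∂y)·y' = 0, solve for y':
  (∂F/∂y)·y' = -∂F/∂x
  dy/dx = -(∂F/∂x)/(∂F/∂y) = -(3x^2 - y)/(-x + 21y^2) = (3x^2 - y)/(x - 21y^2)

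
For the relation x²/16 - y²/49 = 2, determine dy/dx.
Take d/dx of both sides. Since y is implicitly a function of x, the chain rule attaches a y' = dy/dx factor whenever we differentiate through y.

Set F(x, y) = (left side) − (right side), so the curve is F = 0. Differentiating each term of F:
  d/dx[x^2/16] = x/8
  d/dx[-y^2/49] = -2y·y'/49
  d/dx[-2] = 0

Collecting, the y'-free part is the partial derivative in x and the y' coefficient is the partial derivative in y:
  ∂F/∂x = x/8
  ∂F/∂y = -2y/49

so d/dx[F(x, y(x))] = ∂F/∂x + (∂F/∂y)·y' = 0. Rearranging,
  dy/dx = -(∂F/∂x)/(∂F/∂y) = -(x/8)/(-2y/49) = 49x/(16y)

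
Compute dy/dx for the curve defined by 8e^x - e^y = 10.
Take d/dx of both sides. Since y is implicitly a function of x, the chain rule attaches a y' = dy/dx factor whenever we differentiate through y.

Set F(x, y) = (left side) − (right side), so the curve is F = 0. Differentiating each term of F:
  d/dx[8e^(x)] = 8e^(x)
  d/dx[-e^(y)] = -y'·e^(y)
  d/dx[-10] = 0

Collecting, the y'-free part is the partial derivative in x and the y' coefficient is the partial derivative in y:
  ∂F/∂x = 8e^(x)
  ∂F/∂y = -e^(y)

so d/dx[F(x, y(x))] = ∂F/∂x + (∂F/∂y)·y' = 0. Rearranging,
  dy/dx = -(∂F/∂x)/(∂F/∂y) = -(8e^(x))/(-e^(y)) = 8e^(x - y)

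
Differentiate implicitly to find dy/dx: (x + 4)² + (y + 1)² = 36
Take d/dx of both sides. Since y is implicitly a function of x, the chain rule attaches a y' = dy/dx factor whenever we differentiate through y.

Set F(x, y) = (left side) − (right side), so the curve is F = 0. Differentiating each term of F:
  d/dx[(x + 4)^2] = 2x + 8
  d/dx[(y + 1)^2] = 2·y'(y + 1)
  d/dx[-36] = 0

Collecting, the y'-free part is the partial derivative in x and the y' coefficient is the partial derivative in y:
  ∂F/∂x = 2x + 8
  ∂F/∂y = 2y + 2

so d/dx[F(x, y(x))] = ∂F/∂x + (∂F/∂y)·y' = 0. Rearranging,
  dy/dx = -(∂F/∂x)/(∂F/∂y) = -(2x + 8)/(2y + 2) = (-x - 4)/(y + 1)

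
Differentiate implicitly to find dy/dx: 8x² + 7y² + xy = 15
Differentiate the relation implicitly: treat y = y(x) and apply the chain rule, so every y-derivative picks up a y' = dy/dx factor.

With everything moved to the left-hand side, differentiate term by term:
  d/dx[8x^2] = 16x
  d/dx[xy] = x·y' + y
  d/dx[7y^2] = 14y·y'
  d/dx[-15] = 0

Separating the contributions that come from x directly and those that come through y:
  without y':      16x + y
  multiplying y':  x + 14y

so (16x + y) + (x + 14y)·y' = 0, and therefore
  dy/dx = -(16x + y)/(x + 14y) = (-16x - y)/(x + 14y)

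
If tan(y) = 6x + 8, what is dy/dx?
Apply d/dx to both sides, remembering that y depends on x. Each occurrence of y therefore brings in a y' = dy/dx via the chain rule.

With F(x, y) equal to the left-hand side minus the right, differentiate F term by term:
  d/dx[-6x] = -6
  d/dx[tan(y)] = y'(tan(y)^2 + 1)
  d/dx[-8] = 0
Adding these up, d/dx[F] = 0 becomes
  (-6) + (tan(y)^2 + 1)·y' = 0,
so isolating y',
  dy/dx = -(-6)/(tan(y)^2 + 1) = 6cos(y)^2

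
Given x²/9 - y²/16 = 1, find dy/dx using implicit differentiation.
Take d/dx of both sides. Since y is implicitly a function of x, the chain rule attaches a y' = dy/dx factor whenever we differentiate through y.

Set F(x, y) = (left side) − (right side), so the curve is F = 0. Differentiating each term of F:
  d/dx[x^2/9] = 2x/9
  d/dx[-y^2/16] = -y·y'/8
  d/dx[-1] = 0

Collecting, the y'-free part is the partial derivative in x and the y' coefficient is the partial derivative in y:
  ∂F/∂x = 2x/9
  ∂F/∂y = -y/8

so d/dx[F(x, y(x))] = ∂F/∂x + (∂F/∂y)·y' = 0. Rearranging,
  dy/dx = -(∂F/∂x)/(∂F/∂y) = -(2x/9)/(-y/8) = 16x/(9y)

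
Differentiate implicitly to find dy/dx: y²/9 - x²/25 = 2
Differentiate both sides with respect to x, treating y as y(x). By the chain rule, any term containing y contributes a factor of y' = dy/dx when we differentiate it.

Move every term to one side and write the relation as F(x, y) = 0. Term by term,
  d/dx[-x^2/25] = -2x/25
  d/dx[y^2/9] = 2y·y'/9
  d/dx[-2] = 0

The pieces without y' make up ∂F/∂x and the coefficient of y' is ∂F/∂y:
  ∂F/∂x = -2x/25,
  ∂F/∂y = 2y/9.

Since d/dx[F] = ∂F/∂x + (∂F/∂y)·y' = 0, solve for y':
  (∂F/∂y)·y' = -∂F/∂x
  dy/dx = -(∂F/∂x)/(∂F/∂y) = -(-2x/25)/(2y/9) = 9x/(25y)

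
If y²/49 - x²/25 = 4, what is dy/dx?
Differentiate the relation implicitly: treat y = y(x) and apply the chain rule, so every y-derivative picks up a y' = dy/dx factor.

With everything moved to the left-hand side, differentiate term by term:
  d/dx[-x^2/25] = -2x/25
  d/dx[y^2/49] = 2y·y'/49
  d/dx[-4] = 0

Separating the contributions that come from x directly and those that come through y:
  without y':      -2x/25
  multiplying y':  2y/49

so (-2x/25) + (2y/49)·y' = 0, and therefore
  dy/dx = -(-2x/25)/(2y/49) = 49x/(25y)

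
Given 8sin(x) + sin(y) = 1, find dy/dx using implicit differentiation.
Apply d/dx to both sides, remembering that y depends on x. Each occurrence of y therefore brings in a y' = dy/dx via the chain rule.

With F(x, y) equal to the left-hand side minus the right, differentiate F term by term:
  d/dx[8sin(x)] = 8cos(x)
  d/dx[sin(y)] = y'·cos(y)
  d/dx[-1] = 0
Adding these up, d/dx[F] = 0 becomes
  (8cos(x)) + (cos(y))·y' = 0,
so isolating y',
  dy/dx = -(8cos(x))/(cos(y)) = -8cos(x)/cos(y)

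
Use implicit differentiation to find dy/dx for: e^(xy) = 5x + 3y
Differentiate both sides with respect to x, treating y as y(x). By the chain rule, any term containing y contributes a factor of y' = dy/dx when we differentiate it.

Move every term to one side and write the relation as F(x, y) = 0. Term by term,
  d/dx[-5x] = -5
  d/dx[-3y] = -3·y'
  d/dx[e^(xy)] = (x·y' + y)·e^(xy)

The pieces without y' make up ∂F/∂x and the coefficient of y' is ∂F/∂y:
  ∂F/∂x = y·e^(xy) - 5,
  ∂F/∂y = x·e^(xy) - 3.

Since d/dx[F] = ∂F/∂x + (∂F/∂y)·y' = 0, solve for y':
  (∂F/∂y)·y' = -∂F/∂x
  dy/dx = -(∂F/∂x)/(∂F/∂y) = -(y·e^(xy) - 5)/(x·e^(xy) - 3) = (-y·e^(xy) + 5)/(x·e^(xy) - 3)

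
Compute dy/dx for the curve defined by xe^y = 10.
Apply d/dx to both sides, remembering that y depends on x. Each occurrence of y therefore brings in a y' = dy/dx via the chain rule.

With F(x, y) equal to the left-hand side minus the right, differentiate F term by term:
  d/dx[x·e^(y)] = x·y'·e^(y) + e^(y)
  d/dx[-10] = 0
Adding these up, d/dx[F] = 0 becomes
  (e^(y)) + (x·e^(y))·y' = 0,
so isolating y',
  dy/dx = -(e^(y))/(x·e^(y)) = -1/x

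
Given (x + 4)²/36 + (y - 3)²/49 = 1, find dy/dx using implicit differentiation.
Apply d/dx to both sides, remembering that y depends on x. Each occurrence of y therefore brings in a y' = dy/dx via the chain rule.

With F(x, y) equal to the left-hand side minus the right, differentiate F term by term:
  d/dx[(x + 4)^2/36] = x/18 + 2/9
  d/dx[(y - 3)^2/49] = 2·y'(y - 3)/49
  d/dx[-1] = 0
Adding these up, d/dx[F] = 0 becomes
  (x/18 + 2/9) + (2y/49 - 6/49)·y' = 0,
so isolating y',
  dy/dx = -(x/18 + 2/9)/(2y/49 - 6/49)
        = -((x + 4)/18)/(2(y - 3)/49) = 49(-x - 4)/(36(y - 3))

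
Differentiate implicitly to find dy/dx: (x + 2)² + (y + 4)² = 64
Differentiate the relation implicitly: treat y = y(x) and apply the chain rule, so every y-derivative picks up a y' = dy/dx factor.

With everything moved to the left-hand side, differentiate term by term:
  d/dx[(x + 2)^2] = 2x + 4
  d/dx[(y + 4)^2] = 2·y'(y + 4)
  d/dx[-64] = 0

Separating the contributions that come from x directly and those that come through y:
  without y':      2x + 4
  multiplying y':  2y + 8

so (2x + 4) + (2y + 8)·y' = 0, and therefore
  dy/dx = -(2x + 4)/(2y + 8) = (-x - 2)/(y + 4)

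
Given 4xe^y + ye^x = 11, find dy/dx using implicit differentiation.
Differentiate both sides with respect to x, treating y as y(x). By the chain rule, any term containing y contributes a factor of y' = dy/dx when we differentiate it.

Move every term to one side and write the relation as F(x, y) = 0. Term by term,
  d/dx[4x·e^(y)] = 4x·y'·e^(y) + 4e^(y)
  d/dx[y·e^(x)] = y·e^(x) + y'·e^(x)
  d/dx[-11] = 0

The pieces without y' make up ∂F/∂x and the coefficient of y' is ∂F/∂y:
  ∂F/∂x = y·e^(x) + 4e^(y),
  ∂F/∂y = 4x·e^(y) + e^(x).

Since d/dx[F] = ∂F/∂x + (∂F/∂y)·y' = 0, solve for y':
  (∂F/∂y)·y' = -∂F/∂x
  dy/dx = -(∂F/∂x)/(∂F/∂y) = -(y·e^(x) + 4e^(y))/(4x·e^(y) + e^(x)) = (-y·e^(x) - 4e^(y))/(4x·e^(y) + e^(x))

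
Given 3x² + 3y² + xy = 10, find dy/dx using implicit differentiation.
Take d/dx of both sides. Since y is implicitly a function of x, the chain rule attaches a y' = dy/dx factor whenever we differentiate through y.

Set F(x, y) = (left side) − (right side), so the curve is F = 0. Differentiating each term of F:
  d/dx[3x^2] = 6x
  d/dx[xy] = x·y' + y
  d/dx[3y^2] = 6y·y'
  d/dx[-10] = 0

Collecting, the y'-free part is the partial derivative in x and the y' coefficient is the partial derivative in y:
  ∂F/∂x = 6x + y
  ∂F/∂y = x + 6y

so d/dx[F(x, y(x))] = ∂F/∂x + (∂F/∂y)·y' = 0. Rearranging,
  dy/dx = -(∂F/∂x)/(∂F/∂y) = -(6x + y)/(x + 6y) = (-6x - y)/(x + 6y)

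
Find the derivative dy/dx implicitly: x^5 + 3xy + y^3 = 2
Take d/dx of both sides. Since y is implicitly a function of x, the chain rule attaches a y' = dy/dx factor whenever we differentiate through y.

Set F(x, y) = (left side) − (right side), so the curve is F = 0. Differentiating each term of F:
  d/dx[x^5] = 5x^4
  d/dx[3xy] = 3x·y' + 3y
  d/dx[y^3] = 3y^2·y'
  d/dx[-2] = 0

Collecting, the y'-free part is the partial derivative in x and the y' coefficient is the partial derivative in y:
  ∂F/∂x = 5x^4 + 3y
  ∂F/∂y = 3x + 3y^2

so d/dx[F(x, y(x))] = ∂F/∂x + (∂F/∂y)·y' = 0. Rearranging,
  dy/dx = -(∂F/∂x)/(∂F/∂y) = -(5x^4 + 3y)/(3x + 3y^2) = (-5x^4/3 - y)/(x + y^2)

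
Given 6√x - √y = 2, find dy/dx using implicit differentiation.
Differentiate both sides with respect to x, treating y as y(x). By the chain rule, any term containing y contributes a factor of y' = dy/dx when we differentiate it.

Move every term to one side and write the relation as F(x, y) = 0. Term by term,
  d/dx[6√(x)] = 3/√(x)
  d/dx[-√(y)] = -y'/(2√(y))
  d/dx[-2] = 0

The pieces without y' make up ∂F/∂x and the coefficient of y' is ∂F/∂y:
  ∂F/∂x = 3/√(x),
  ∂F/∂y = -1/(2√(y)).

Since d/dx[F] = ∂F/∂x + (∂F/∂y)·y' = 0, solve for y':
  (∂F/∂y)·y' = -∂F/∂x
  dy/dx = -(∂F/∂x)/(∂F/∂y) = -(3/√(x))/(-1/(2√(y))) = 6√(y)/√(x)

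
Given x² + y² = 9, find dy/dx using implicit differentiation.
Apply d/dx to both sides, remembering that y depends on x. Each occurrence of y therefore brings in a y' = dy/dx via the chain rule.

With F(x, y) equal to the left-hand side minus the right, differentiate F term by term:
  d/dx[x^2] = 2x
  d/dx[y^2] = 2y·y'
  d/dx[-9] = 0
Adding these up, d/dx[F] = 0 becomes
  (2x) + (2y)·y' = 0,
so isolating y',
  dy/dx = -(2x)/(2y) = -x/y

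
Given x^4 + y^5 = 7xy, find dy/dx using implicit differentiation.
Apply d/dx to both sides, remembering that y depends on x. Each occurrence of y therefore brings in a y' = dy/dx via the chain rule.

With F(x, y) equal to the left-hand side minus the right, differentiate F term by term:
  d/dx[x^4] = 4x^3
  d/dx[-7xy] = -7x·y' - 7y
  d/dx[y^5] = 5y^4·y'
Adding these up, d/dx[F] = 0 becomes
  (4x^3 - 7y) + (-7x + 5y^4)·y' = 0,
so isolating y',
  dy/dx = -(4x^3 - 7y)/(-7x + 5y^4) = (4x^3 - 7y)/(7x - 5y^4)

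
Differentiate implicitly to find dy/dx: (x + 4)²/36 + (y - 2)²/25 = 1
Apply d/dx to both sides, remembering that y depends on x. Each occurrence of y therefore brings in a y' = dy/dx via the chain rule.

With F(x, y) equal to the left-hand side minus the right, differentiate F term by term:
  d/dx[(x + 4)^2/36] = x/18 + 2/9
  d/dx[(y - 2)^2/25] = 2·y'(y - 2)/25
  d/dx[-1] = 0
Adding these up, d/dx[F] = 0 becomes
  (x/18 + 2/9) + (2y/25 - 4/25)·y' = 0,
so isolating y',
  dy/dx = -(x/18 + 2/9)/(2y/25 - 4/25)
        = -((x + 4)/18)/(2(y - 2)/25) = 25(-x - 4)/(36(y - 2))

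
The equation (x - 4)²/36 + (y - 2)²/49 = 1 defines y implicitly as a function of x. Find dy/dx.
Differentiate both sides with respect to x, treating y as y(x). By the chain rule, any term containing y contributes a factor of y' = dy/dx when we differentiate it.

Move every term to one side and write the relation as F(x, y) = 0. Term by term,
  d/dx[(x - 4)^2/36] = x/18 - 2/9
  d/dx[(y - 2)^2/49] = 2·y'(y - 2)/49
  d/dx[-1] = 0

The pieces without y' make up ∂F/∂x and the coefficient of y' is ∂F/∂y:
  ∂F/∂x = x/18 - 2/9,
  ∂F/∂y = 2y/49 - 4/49.

Since d/dx[F] = ∂F/∂x + (∂F/∂y)·y' = 0, solve for y':
  (∂F/∂y)·y' = -∂F/∂x
  dy/dx = -(∂F/∂x)/(∂F/∂y) = -(x/18 - 2/9)/(2y/49 - 4/49)
        = -((x - 4)/18)/(2(y - 2)/49) = 49(4 - x)/(36(y - 2))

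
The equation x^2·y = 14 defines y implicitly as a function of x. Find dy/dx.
Differentiate both sides with respect to x, treating y as y(x). By the chain rule, any term containing y contributes a factor of y' = dy/dx when we differentiate it.

Move every term to one side and write the relation as F(x, y) = 0. Term by term,
  d/dx[x^2y] = x^2·y' + 2xy
  d/dx[-14] = 0

The pieces without y' make up ∂F/∂x and the coefficient of y' is ∂F/∂y:
  ∂F/∂x = 2xy,
  ∂F/∂y = x^2.

Since d/dx[F] = ∂F/∂x + (∂F/∂y)·y' = 0, solve for y':
  (∂F/∂y)·y' = -∂F/∂x
  dy/dx = -(∂F/∂x)/(∂F/∂y) = -(2xy)/(x^2) = -2y/x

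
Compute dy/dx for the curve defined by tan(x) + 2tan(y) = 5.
Differentiate both sides with respect to x, treating y as y(x). By the chain rule, any term containing y contributes a factor of y' = dy/dx when we differentiate it.

Move every term to one side and write the relation as F(x, y) = 0. Term by term,
  d/dx[tan(x)] = tan(x)^2 + 1
  d/dx[2tan(y)] = 2·y'(tan(y)^2 + 1)
  d/dx[-5] = 0

The pieces without y' make up ∂F/∂x and the coefficient of y' is ∂F/∂y:
  ∂F/∂x = tan(x)^2 + 1,
  ∂F/∂y = 2tan(y)^2 + 2.

Since d/dx[F] = ∂F/∂x + (∂F/∂y)·y' = 0, solve for y':
  (∂F/∂y)·y' = -∂F/∂x
  dy/dx = -(∂F/∂x)/(∂F/∂y) = -(tan(x)^2 + 1)/(2tan(y)^2 + 2) = -cos(y)^2/(2cos(x)^2)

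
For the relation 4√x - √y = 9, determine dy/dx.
Take d/dx of both sides. Since y is implicitly a function of x, the chain rule attaches a y' = dy/dx factor whenever we differentiate through y.

Set F(x, y) = (left side) − (right side), so the curve is F = 0. Differentiating each term of F:
  d/dx[4√(x)] = 2/√(x)
  d/dx[-√(y)] = -y'/(2√(y))
  d/dx[-9] = 0

Collecting, the y'-free part is the partial derivative in x and the y' coefficient is the partial derivative in y:
  ∂F/∂x = 2/√(x)
  ∂F/∂y = -1/(2√(y))

so d/dx[F(x, y(x))] = ∂F/∂x + (∂F/∂y)·y' = 0. Rearranging,
  dy/dx = -(∂F/∂x)/(∂F/∂y) = -(2/√(x))/(-1/(2√(y))) = 4√(y)/√(x)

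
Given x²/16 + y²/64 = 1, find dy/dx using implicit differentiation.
Take d/dx of both sides. Since y is implicitly a function of x, the chain rule attaches a y' = dy/dx factor whenever we differentiate through y.

Set F(x, y) = (left side) − (right side), so the curve is F = 0. Differentiating each term of F:
  d/dx[x^2/16] = x/8
  d/dx[y^2/64] = y·y'/32
  d/dx[-1] = 0

Collecting, the y'-free part is the partial derivative in x and the y' coefficient is the partial derivative in y:
  ∂F/∂x = x/8
  ∂F/∂y = y/32

so d/dx[F(x, y(x))] = ∂F/∂x + (∂F/∂y)·y' = 0. Rearranging,
  dy/dx = -(∂F/∂x)/(∂F/∂y) = -(x/8)/(y/32) = -4x/y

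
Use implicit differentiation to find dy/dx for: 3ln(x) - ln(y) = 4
Take d/dx of both sides. Since y is implicitly a function of x, the chain rule attaches a y' = dy/dx factor whenever we differentiate through y.

Set F(x, y) = (left side) − (right side), so the curve is F = 0. Differentiating each term of F:
  d/dx[3ln(x)] = 3/x
  d/dx[-ln(y)] = -y'/y
  d/dx[-4] = 0

Collecting, the y'-free part is the partial derivative in x and the y' coefficient is the partial derivative in y:
  ∂F/∂x = 3/x
  ∂F/∂y = -1/y

so d/dx[F(x, y(x))] = ∂F/∂x + (∂F/∂y)·y' = 0. Rearranging,
  dy/dx = -(∂F/∂x)/(∂F/∂y) = -(3/x)/(-1/y) = 3y/x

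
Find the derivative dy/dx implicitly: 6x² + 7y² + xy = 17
Take d/dx of both sides. Since y is implicitly a function of x, the chain rule attaches a y' = dy/dx factor whenever we differentiate through y.

Set F(x, y) = (left side) − (right side), so the curve is F = 0. Differentiating each term of F:
  d/dx[6x^2] = 12x
  d/dx[xy] = x·y' + y
  d/dx[7y^2] = 14y·y'
  d/dx[-17] = 0

Collecting, the y'-free part is the partial derivative in x and the y' coefficient is the partial derivative in y:
  ∂F/∂x = 12x + y
  ∂F/∂y = x + 14y

so d/dx[F(x, y(x))] = ∂F/∂x + (∂F/∂y)·y' = 0. Rearranging,
  dy/dx = -(∂F/∂x)/(∂F/∂y) = -(12x + y)/(x + 14y) = (-12x - y)/(x + 14y)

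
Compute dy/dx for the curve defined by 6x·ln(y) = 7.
Apply d/dx to both sides, remembering that y depends on x. Each occurrence of y therefore brings in a y' = dy/dx via the chain rule.

With F(x, y) equal to the left-hand side minus the right, differentiate F term by term:
  d/dx[6x·ln(y)] = 6x·y'/y + 6ln(y)
  d/dx[-7] = 0
Adding these up, d/dx[F] = 0 becomes
  (6ln(y)) + (6x/y)·y' = 0,
so isolating y',
  dy/dx = -(6ln(y))/(6x/y) = -y·ln(y)/x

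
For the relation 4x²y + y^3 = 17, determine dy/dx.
Differentiate both sides with respect to x, treating y as y(x). By the chain rule, any term containing y contributes a factor of y' = dy/dx when we differentiate it.

Move every term to one side and write the relation as F(x, y) = 0. Term by term,
  d/dx[4x^2y] = 4x^2·y' + 8xy
  d/dx[y^3] = 3y^2·y'
  d/dx[-17] = 0

The pieces without y' make up ∂F/∂x and the coefficient of y' is ∂F/∂y:
  ∂F/∂x = 8xy,
  ∂F/∂y = 4x^2 + 3y^2.

Since d/dx[F] = ∂F/∂x + (∂F/∂y)·y' = 0, solve for y':
  (∂F/∂y)·y' = -∂F/∂x
  dy/dx = -(∂F/∂x)/(∂F/∂y) = -(8xy)/(4x^2 + 3y^2) = -8xy/(4x^2 + 3y^2)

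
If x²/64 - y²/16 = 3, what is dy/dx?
Apply d/dx to both sides, remembering that y depends on x. Each occurrence of y therefore brings in a y' = dy/dx via the chain rule.

With F(x, y) equal to the left-hand side minus the right, differentiate F term by term:
  d/dx[x^2/64] = x/32
  d/dx[-y^2/16] = -y·y'/8
  d/dx[-3] = 0
Adding these up, d/dx[F] = 0 becomes
  (x/32) + (-y/8)·y' = 0,
so isolating y',
  dy/dx = -(x/32)/(-y/8) = x/(4y)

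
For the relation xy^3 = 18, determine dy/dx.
Differentiate both sides with respect to x, treating y as y(x). By the chain rule, any term containing y contributes a factor of y' = dy/dx when we differentiate it.

Move every term to one side and write the relation as F(x, y) = 0. Term by term,
  d/dx[xy^3] = 3xy^2·y' + y^3
  d/dx[-18] = 0

The pieces without y' make up ∂F/∂x and the coefficient of y' is ∂F/∂y:
  ∂F/∂x = y^3,
  ∂F/∂y = 3xy^2.

Since d/dx[F] = ∂F/∂x + (∂F/∂y)·y' = 0, solve for y':
  (∂F/∂y)·y' = -∂F/∂x
  dy/dx = -(∂F/∂x)/(∂F/∂y) = -(y^3)/(3xy^2) = -y/(3x)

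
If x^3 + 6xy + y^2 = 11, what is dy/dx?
Differentiate both sides with respect to x, treating y as y(x). By the chain rule, any term containing y contributes a factor of y' = dy/dx when we differentiate it.

Move every term to one side and write the relation as F(x, y) = 0. Term by term,
  d/dx[x^3] = 3x^2
  d/dx[6xy] = 6x·y' + 6y
  d/dx[y^2] = 2y·y'
  d/dx[-11] = 0

The pieces without y' make up ∂F/∂x and the coefficient of y' is ∂F/∂y:
  ∂F/∂x = 3x^2 + 6y,
  ∂F/∂y = 6x + 2y.

Since d/dx[F] = ∂F/∂x + (∂F/∂y)·y' = 0, solve for y':
  (∂F/∂y)·y' = -∂F/∂x
  dy/dx = -(∂F/∂x)/(∂F/∂y) = -(3x^2 + 6y)/(6x + 2y) = 3(-x^2 - 2y)/(2(3x + y))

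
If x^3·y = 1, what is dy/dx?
Differentiate both sides with respect to x, treating y as y(x). By the chain rule, any term containing y contributes a factor of y' = dy/dx when we differentiate it.

Move every term to one side and write the relation as F(x, y) = 0. Term by term,
  d/dx[x^3y] = x^3·y' + 3x^2y
  d/dx[-1] = 0

The pieces without y' make up ∂F/∂x and the coefficient of y' is ∂F/∂y:
  ∂F/∂x = 3x^2y,
  ∂F/∂y = x^3.

Since d/dx[F] = ∂F/∂x + (∂F/∂y)·y' = 0, solve for y':
  (∂F/∂y)·y' = -∂F/∂x
  dy/dx = -(∂F/∂x)/(∂F/∂y) = -(3x^2y)/(x^3) = -3y/x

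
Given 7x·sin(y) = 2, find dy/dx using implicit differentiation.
Apply d/dx to both sides, remembering that y depends on x. Each occurrence of y therefore brings in a y' = dy/dx via the chain rule.

With F(x, y) equal to the left-hand side minus the right, differentiate F term by term:
  d/dx[7x·sin(y)] = 7x·y'·cos(y) + 7sin(y)
  d/dx[-2] = 0
Adding these up, d/dx[F] = 0 becomes
  (7sin(y)) + (7x·cos(y))·y' = 0,
so isolating y',
  dy/dx = -(7sin(y))/(7x·cos(y)) = -tan(y)/x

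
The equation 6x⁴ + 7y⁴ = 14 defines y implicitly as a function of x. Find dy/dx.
Apply d/dx to both sides, remembering that y depends on x. Each occurrence of y therefore brings in a y' = dy/dx via the chain rule.

With F(x, y) equal to the left-hand side minus the right, differentiate F term by term:
  d/dx[6x^4] = 24x^3
  d/dx[7y^4] = 28y^3·y'
  d/dx[-14] = 0
Adding these up, d/dx[F] = 0 becomes
  (24x^3) + (28y^3)·y' = 0,
so isolating y',
  dy/dx = -(24x^3)/(28y^3) = -6x^3/(7y^3)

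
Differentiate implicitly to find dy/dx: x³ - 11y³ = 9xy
Apply d/dx to both sides, remembering that y depends on x. Each occurrence of y therefore brings in a y' = dy/dx via the chain rule.

With F(x, y) equal to the left-hand side minus the right, differentiate F term by term:
  d/dx[x^3] = 3x^2
  d/dx[-9xy] = -9x·y' - 9y
  d/dx[-11y^3] = -33y^2·y'
Adding these up, d/dx[F] = 0 becomes
  (3x^2 - 9y) + (-9x - 33y^2)·y' = 0,
so isolating y',
  dy/dx = -(3x^2 - 9y)/(-9x - 33y^2) = (x^2 - 3y)/(3x + 11y^2)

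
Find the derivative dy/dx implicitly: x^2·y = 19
Differentiate both sides with respect to x, treating y as y(x). By the chain rule, any term containing y contributes a factor of y' = dy/dx when we differentiate it.

Move every term to one side and write the relation as F(x, y) = 0. Term by term,
  d/dx[x^2y] = x^2·y' + 2xy
  d/dx[-19] = 0

The pieces without y' make up ∂F/∂x and the coefficient of y' is ∂F/∂y:
  ∂F/∂x = 2xy,
  ∂F/∂y = x^2.

Since d/dx[F] = ∂F/∂x + (∂F/∂y)·y' = 0, solve for y':
  (∂F/∂y)·y' = -∂F/∂x
  dy/dx = -(∂F/∂x)/(∂F/∂y) = -(2xy)/(x^2) = -2y/x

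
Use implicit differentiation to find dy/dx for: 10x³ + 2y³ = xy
Differentiate both sides with respect to x, treating y as y(x). By the chain rule, any term containing y contributes a factor of y' = dy/dx when we differentiate it.

Move every term to one side and write the relation as F(x, y) = 0. Term by term,
  d/dx[10x^3] = 30x^2
  d/dx[-xy] = -x·y' - y
  d/dx[2y^3] = 6y^2·y'

The pieces without y' make up ∂F/∂x and the coefficient of y' is ∂F/∂y:
  ∂F/∂x = 30x^2 - y,
  ∂F/∂y = -x + 6y^2.

Since d/dx[F] = ∂F/∂x + (∂F/∂y)·y' = 0, solve for y':
  (∂F/∂y)·y' = -∂F/∂x
  dy/dx = -(∂F/∂x)/(∂F/∂y) = -(30x^2 - y)/(-x + 6y^2) = (30x^2 - y)/(x - 6y^2)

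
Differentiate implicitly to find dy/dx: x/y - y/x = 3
Apply d/dx to both sides, remembering that y depends on x. Each occurrence of y therefore brings in a y' = dy/dx via the chain rule.

With F(x, y) equal to the left-hand side minus the right, differentiate F term by term:
  d/dx[x/y] = -x·y'/y^2 + 1/y
  d/dx[-y/x] = -y'/x + y/x^2
  d/dx[-3] = 0
Adding these up, d/dx[F] = 0 becomes
  (1/y + y/x^2) + (-x/y^2 - 1/x)·y' = 0,
so isolating y',
  dy/dx = -(1/y + y/x^2)/(-x/y^2 - 1/x)
        = -((x^2 + y^2)/(x^2y))/(-(x^2 + y^2)/(xy^2)) = y/x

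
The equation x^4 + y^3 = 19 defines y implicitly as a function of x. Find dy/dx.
Differentiate the relation implicitly: treat y = y(x) and apply the chain rule, so every y-derivative picks up a y' = dy/dx factor.

With everything moved to the left-hand side, differentiate term by term:
  d/dx[x^4] = 4x^3
  d/dx[y^3] = 3y^2·y'
  d/dx[-19] = 0

Separating the contributions that come from x directly and those that come through y:
  without y':      4x^3
  multiplying y':  3y^2

so (4x^3) + (3y^2)·y' = 0, and therefore
  dy/dx = -(4x^3)/(3y^2) = -4x^3/(3y^2)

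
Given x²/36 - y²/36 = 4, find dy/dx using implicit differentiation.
Take d/dx of both sides. Since y is implicitly a function of x, the chain rule attaches a y' = dy/dx factor whenever we differentiate through y.

Set F(x, y) = (left side) − (right side), so the curve is F = 0. Differentiating each term of F:
  d/dx[x^2/36] = x/18
  d/dx[-y^2/36] = -y·y'/18
  d/dx[-4] = 0

Collecting, the y'-free part is the partial derivative in x and the y' coefficient is the partial derivative in y:
  ∂F/∂x = x/18
  ∂F/∂y = -y/18

so d/dx[F(x, y(x))] = ∂F/∂x + (∂F/∂y)·y' = 0. Rearranging,
  dy/dx = -(∂F/∂x)/(∂F/∂y) = -(x/18)/(-y/18) = x/y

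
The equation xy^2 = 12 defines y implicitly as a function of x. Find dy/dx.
Differentiate both sides with respect to x, treating y as y(x). By the chain rule, any term containing y contributes a factor of y' = dy/dx when we differentiate it.

Move every term to one side and write the relation as F(x, y) = 0. Term by term,
  d/dx[xy^2] = 2xy·y' + y^2
  d/dx[-12] = 0

The pieces without y' make up ∂F/∂x and the coefficient of y' is ∂F/∂y:
  ∂F/∂x = y^2,
  ∂F/∂y = 2xy.

Since d/dx[F] = ∂F/∂x + (∂F/∂y)·y' = 0, solve for y':
  (∂F/∂y)·y' = -∂F/∂x
  dy/dx = -(∂F/∂x)/(∂F/∂y) = -(y^2)/(2xy) = -y/(2x)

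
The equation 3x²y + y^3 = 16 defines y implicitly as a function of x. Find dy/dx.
Apply d/dx to both sides, remembering that y depends on x. Each occurrence of y therefore brings in a y' = dy/dx via the chain rule.

With F(x, y) equal to the left-hand side minus the right, differentiate F term by term:
  d/dx[3x^2y] = 3x^2·y' + 6xy
  d/dx[y^3] = 3y^2·y'
  d/dx[-16] = 0
Adding these up, d/dx[F] = 0 becomes
  (6xy) + (3x^2 + 3y^2)·y' = 0,
so isolating y',
  dy/dx = -(6xy)/(3x^2 + 3y^2) = -2xy/(x^2 + y^2)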